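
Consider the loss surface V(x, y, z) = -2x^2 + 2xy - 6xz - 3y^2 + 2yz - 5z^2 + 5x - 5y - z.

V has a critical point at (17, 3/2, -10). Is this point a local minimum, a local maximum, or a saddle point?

The Hessian is constant: H = [[-4, 2, -6], [2, -6, 2], [-6, 2, -10]].
Leading principal minors: Δ₁ = -4, Δ₂ = 20, Δ₃ = -16.
The minors alternate sign starting negative (−, +, −), so H is negative definite: a local maximum.

local maximum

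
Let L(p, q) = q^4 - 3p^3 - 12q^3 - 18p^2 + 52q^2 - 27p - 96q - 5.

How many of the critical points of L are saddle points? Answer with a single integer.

L separates as a function of p plus a function of q, so ∇L=0 decouples.
∂L/∂p = -9(p + 1)(p + 3) = 0 at p ∈ {-3, -1}; ∂L/∂q = 4(q - 4)(q - 3)(q - 2) = 0 at q ∈ {2, 3, 4}.
The Hessian is diagonal: diag(L_pp, L_qq). Second derivatives: L_pp(-3)=18, L_pp(-1)=-18; L_qq(2)=8, L_qq(3)=-4, L_qq(4)=8.
Saddle points occur where the two diagonal entries have opposite signs: (-3, 3), (-1, 2), (-1, 4). Count: 3.

3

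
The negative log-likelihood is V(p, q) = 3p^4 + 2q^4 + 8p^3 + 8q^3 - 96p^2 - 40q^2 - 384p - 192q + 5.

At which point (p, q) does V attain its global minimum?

V(p,q) separates as A(p) + B(q) + 5, so its minimum is min A + min B + 5.
A'(p) = 12(p - 4)(p + 2)(p + 4) vanishes at p ∈ {-4, -2, 4}; B'(q) = 8(q - 3)(q + 2)(q + 4) vanishes at q ∈ {-4, -2, 3}.
Local minima of A (where A''>0): A(-4)=256, A(4)=-1792. Local minima of B: B(-4)=128, B(3)=-558.
So the global minimum of V is A(4) + B(3) + 5 = -1792 − 558 + 5 = -2345, attained at (4, 3).

(4, 3)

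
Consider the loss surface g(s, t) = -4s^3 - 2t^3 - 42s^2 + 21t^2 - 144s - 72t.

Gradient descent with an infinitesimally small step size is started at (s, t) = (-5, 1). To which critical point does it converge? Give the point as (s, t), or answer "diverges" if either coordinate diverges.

(-4, 3)

g is separable, so gradient descent decouples: s follows -∂g/∂s, t follows -∂g/∂t.
∂g/∂s = -12(s + 3)(s + 4); at s=-5 this is -24, so s increases.
∂g/∂t = -6(t - 4)(t - 3); at t=1 this is -36, so t increases.
s converges to its nearest critical value -4 (a local min of the s-part); t converges to 3. The iterate converges to (-4, 3).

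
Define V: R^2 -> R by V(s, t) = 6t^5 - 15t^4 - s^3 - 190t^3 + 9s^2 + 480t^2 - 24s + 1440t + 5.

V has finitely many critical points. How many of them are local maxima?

2

V separates as a function of s plus a function of t, so ∇V=0 decouples.
∂V/∂s = -3(s - 4)(s - 2) = 0 at s ∈ {2, 4}; ∂V/∂t = 30(t - 4)(t - 3)(t + 1)(t + 4) = 0 at t ∈ {-4, -1, 3, 4}.
The Hessian is diagonal: diag(V_ss, V_tt). Second derivatives: V_ss(2)=6, V_ss(4)=-6; V_tt(-4)=-5040, V_tt(-1)=1800, V_tt(3)=-840, V_tt(4)=1200.
Local maxima occur where both diagonal entries negative: (4, -4), (4, 3). Count: 2.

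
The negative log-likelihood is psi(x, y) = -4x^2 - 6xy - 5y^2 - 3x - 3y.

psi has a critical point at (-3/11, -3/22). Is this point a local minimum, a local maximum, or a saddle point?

The Hessian of psi is constant: H = [[-8, -6], [-6, -10]].
det(H) = (-8)·(-10) − (-6)² = 44.
det(H) > 0 and tr(H) = -18 < 0, so H is negative definite and the point is a local maximum.

local maximum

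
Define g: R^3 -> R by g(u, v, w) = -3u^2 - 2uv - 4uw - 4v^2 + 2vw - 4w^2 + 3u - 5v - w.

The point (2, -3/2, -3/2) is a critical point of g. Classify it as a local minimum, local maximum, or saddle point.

The Hessian is constant: H = [[-6, -2, -4], [-2, -8, 2], [-4, 2, -8]].
Leading principal minors: Δ₁ = -6, Δ₂ = 44, Δ₃ = -168.
The minors alternate sign starting negative (−, +, −), so H is negative definite: a local maximum.

local maximum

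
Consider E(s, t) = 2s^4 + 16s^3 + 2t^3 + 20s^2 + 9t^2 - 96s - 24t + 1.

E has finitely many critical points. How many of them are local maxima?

E separates as a function of s plus a function of t, so ∇E=0 decouples.
∂E/∂s = 8(s - 1)(s + 3)(s + 4) = 0 at s ∈ {-4, -3, 1}; ∂E/∂t = 6(t - 1)(t + 4) = 0 at t ∈ {-4, 1}.
The Hessian is diagonal: diag(E_ss, E_tt). Second derivatives: E_ss(-4)=40, E_ss(-3)=-32, E_ss(1)=160; E_tt(-4)=-30, E_tt(1)=30.
Local maxima occur where both diagonal entries negative: (-3, -4). Count: 1.

1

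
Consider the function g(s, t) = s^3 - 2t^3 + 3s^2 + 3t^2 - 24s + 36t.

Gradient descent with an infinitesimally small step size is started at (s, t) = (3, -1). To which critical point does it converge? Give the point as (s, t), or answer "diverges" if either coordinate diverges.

(2, -2)

g is separable, so gradient descent decouples: s follows -∂g/∂s, t follows -∂g/∂t.
∂g/∂s = 3(s - 2)(s + 4); at s=3 this is 21, so s decreases.
∂g/∂t = -6(t - 3)(t + 2); at t=-1 this is 24, so t decreases.
s converges to its nearest critical value 2 (a local min of the s-part); t converges to -2. The iterate converges to (2, -2).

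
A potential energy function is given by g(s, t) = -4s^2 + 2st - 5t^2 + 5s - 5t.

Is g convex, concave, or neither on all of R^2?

g is quadratic, so its Hessian is the constant matrix H = [[-8, 2], [2, -10]].
det(H) = 76, tr(H) = -18.
det(H) > 0 and tr(H) < 0, so H is negative definite everywhere: concave.

concave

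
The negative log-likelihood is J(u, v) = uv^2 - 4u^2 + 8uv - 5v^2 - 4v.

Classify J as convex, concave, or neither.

The term uv^2 is cubic, so the Hessian is not constant.
∂²J/∂v² = 2u - 10, which takes both signs as u varies (negative for sufficiently negative u). A diagonal entry of the Hessian changing sign means the Hessian is neither positive- nor negative-semidefinite on all of R^2.

neither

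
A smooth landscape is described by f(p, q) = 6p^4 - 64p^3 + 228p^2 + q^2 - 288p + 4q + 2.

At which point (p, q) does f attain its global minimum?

f(p,q) separates as A(p) + B(q) + 2, so its minimum is min A + min B + 2.
A'(p) = 24(p - 4)(p - 3)(p - 1) vanishes at p ∈ {1, 3, 4}; B'(q) = 2q + 4 vanishes at q ∈ {-2}.
Local minima of A (where A''>0): A(1)=-118, A(4)=-64. Local minima of B: B(-2)=-4.
So the global minimum of f is A(1) + B(-2) + 2 = -118 − 4 + 2 = -120, attained at (1, -2).

(1, -2)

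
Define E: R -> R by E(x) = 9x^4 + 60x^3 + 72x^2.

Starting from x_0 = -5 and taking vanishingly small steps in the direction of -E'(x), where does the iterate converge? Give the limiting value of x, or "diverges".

-4

E'(x) = 36x(x + 1)(x + 4), so E'(-5) = -720.
Gradient descent moves in the -E' direction, i.e. x is increasing.
The nearest critical point in that direction is x = -4, where E'' = 432 > 0 (a local minimum). The iterate converges there.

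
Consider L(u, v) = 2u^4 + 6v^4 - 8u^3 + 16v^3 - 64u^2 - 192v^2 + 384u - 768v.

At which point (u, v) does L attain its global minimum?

L(u,v) separates as P(u) + Q(v), so its minimum is min P + min Q.
P'(u) = 8(u - 4)(u - 3)(u + 4) vanishes at u ∈ {-4, 3, 4}; Q'(v) = 24(v - 4)(v + 2)(v + 4) vanishes at v ∈ {-4, -2, 4}.
Local minima of P (where P''>0): P(-4)=-1536, P(4)=512. Local minima of Q: Q(-4)=512, Q(4)=-3584.
So the global minimum of L is P(-4) + Q(4) = -1536 − 3584 = -5120, attained at (-4, 4).

(-4, 4)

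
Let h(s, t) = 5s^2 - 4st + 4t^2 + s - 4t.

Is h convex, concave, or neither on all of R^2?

h is quadratic, so its Hessian is the constant matrix H = [[10, -4], [-4, 8]].
det(H) = 64, tr(H) = 18.
det(H) > 0 and tr(H) > 0, so H is positive definite everywhere: convex.

convex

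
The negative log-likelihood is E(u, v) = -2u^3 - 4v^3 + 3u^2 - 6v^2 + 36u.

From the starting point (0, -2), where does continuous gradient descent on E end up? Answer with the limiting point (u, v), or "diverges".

(-2, -1)

E is separable, so gradient descent decouples: u follows -∂E/∂u, v follows -∂E/∂v.
∂E/∂u = -6(u - 3)(u + 2); at u=0 this is 36, so u decreases.
∂E/∂v = -12v(v + 1); at v=-2 this is -24, so v increases.
u converges to its nearest critical value -2 (a local min of the u-part); v converges to -1. The iterate converges to (-2, -1).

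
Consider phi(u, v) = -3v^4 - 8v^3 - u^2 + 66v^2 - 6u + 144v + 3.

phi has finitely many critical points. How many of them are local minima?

0

phi separates as a function of u plus a function of v, so ∇phi=0 decouples.
∂phi/∂u = -2(u + 3) = 0 at u ∈ {-3}; ∂phi/∂v = -12(v - 3)(v + 1)(v + 4) = 0 at v ∈ {-4, -1, 3}.
The Hessian is diagonal: diag(phi_uu, phi_vv). Second derivatives: phi_uu(-3)=-2; phi_vv(-4)=-252, phi_vv(-1)=144, phi_vv(3)=-336.
Local minima occur where both diagonal entries positive: none. Count: 0.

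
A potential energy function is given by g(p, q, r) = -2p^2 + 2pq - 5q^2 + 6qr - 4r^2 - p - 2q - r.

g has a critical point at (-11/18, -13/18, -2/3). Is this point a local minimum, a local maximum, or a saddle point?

local maximum

The Hessian is constant: H = [[-4, 2, 0], [2, -10, 6], [0, 6, -8]].
Leading principal minors: Δ₁ = -4, Δ₂ = 36, Δ₃ = -144.
The minors alternate sign starting negative (−, +, −), so H is negative definite: a local maximum.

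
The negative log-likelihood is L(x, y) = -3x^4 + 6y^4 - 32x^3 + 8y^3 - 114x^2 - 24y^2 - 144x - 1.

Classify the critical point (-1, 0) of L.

local maximum

The mixed partial ∂²L/∂x∂y is 0, so the Hessian at any point is diag(L_xx, L_yy) = diag(-12(3x^2 + 16x + 19), 24(3y^2 + 2y - 2)).
At (-1, 0): H = diag(-72, -48).
Both eigenvalues are negative, so H is negative definite: a local maximum.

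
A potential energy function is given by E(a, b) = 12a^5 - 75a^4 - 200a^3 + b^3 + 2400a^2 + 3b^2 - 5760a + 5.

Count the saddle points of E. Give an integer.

E separates as a function of a plus a function of b, so ∇E=0 decouples.
∂E/∂a = 60(a - 4)(a - 3)(a - 2)(a + 4) = 0 at a ∈ {-4, 2, 3, 4}; ∂E/∂b = 3b(b + 2) = 0 at b ∈ {-2, 0}.
The Hessian is diagonal: diag(E_aa, E_bb). Second derivatives: E_aa(-4)=-20160, E_aa(2)=720, E_aa(3)=-420, E_aa(4)=960; E_bb(-2)=-6, E_bb(0)=6.
Saddle points occur where the two diagonal entries have opposite signs: (-4, 0), (2, -2), (3, 0), (4, -2). Count: 4.

4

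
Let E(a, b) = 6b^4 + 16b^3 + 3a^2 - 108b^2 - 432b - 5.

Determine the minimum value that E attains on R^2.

-1355

E(a,b) separates as P(a) + Q(b) − 5, so its minimum is min P + min Q − 5.
P'(a) = 6a vanishes at a ∈ {0}; Q'(b) = 24(b - 3)(b + 2)(b + 3) vanishes at b ∈ {-3, -2, 3}.
Local minima of P (where P''>0): P(0)=0. Local minima of Q: Q(-3)=378, Q(3)=-1350.
So the global minimum of E is P(0) + Q(3) − 5 = 0 − 1350 − 5 = -1355, attained at (0, 3).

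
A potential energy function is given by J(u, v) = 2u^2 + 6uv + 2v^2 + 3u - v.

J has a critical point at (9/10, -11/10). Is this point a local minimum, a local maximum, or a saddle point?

The Hessian of J is constant: H = [[4, 6], [6, 4]].
det(H) = 4·4 − 6² = -20.
Since det(H) < 0, H is indefinite and the critical point is a saddle point.

saddle point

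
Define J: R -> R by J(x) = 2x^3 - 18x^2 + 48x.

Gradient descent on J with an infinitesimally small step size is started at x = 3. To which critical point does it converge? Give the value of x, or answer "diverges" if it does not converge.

J'(x) = 6(x - 4)(x - 2), so J'(3) = -6.
Gradient descent moves in the -J' direction, i.e. x is increasing.
The nearest critical point in that direction is x = 4, where J'' = 12 > 0 (a local minimum). The iterate converges there.

4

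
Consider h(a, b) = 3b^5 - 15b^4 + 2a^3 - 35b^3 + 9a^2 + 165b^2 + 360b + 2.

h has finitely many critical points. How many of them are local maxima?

h separates as a function of a plus a function of b, so ∇h=0 decouples.
∂h/∂a = 6a(a + 3) = 0 at a ∈ {-3, 0}; ∂h/∂b = 15(b - 4)(b - 3)(b + 1)(b + 2) = 0 at b ∈ {-2, -1, 3, 4}.
The Hessian is diagonal: diag(h_aa, h_bb). Second derivatives: h_aa(-3)=-18, h_aa(0)=18; h_bb(-2)=-450, h_bb(-1)=300, h_bb(3)=-300, h_bb(4)=450.
Local maxima occur where both diagonal entries negative: (-3, -2), (-3, 3). Count: 2.

2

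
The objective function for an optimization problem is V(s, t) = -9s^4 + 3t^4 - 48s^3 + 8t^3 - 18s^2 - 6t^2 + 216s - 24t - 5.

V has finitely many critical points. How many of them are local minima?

V separates as a function of s plus a function of t, so ∇V=0 decouples.
∂V/∂s = -36(s - 1)(s + 2)(s + 3) = 0 at s ∈ {-3, -2, 1}; ∂V/∂t = 12(t - 1)(t + 1)(t + 2) = 0 at t ∈ {-2, -1, 1}.
The Hessian is diagonal: diag(V_ss, V_tt). Second derivatives: V_ss(-3)=-144, V_ss(-2)=108, V_ss(1)=-432; V_tt(-2)=36, V_tt(-1)=-24, V_tt(1)=72.
Local minima occur where both diagonal entries positive: (-2, -2), (-2, 1). Count: 2.

2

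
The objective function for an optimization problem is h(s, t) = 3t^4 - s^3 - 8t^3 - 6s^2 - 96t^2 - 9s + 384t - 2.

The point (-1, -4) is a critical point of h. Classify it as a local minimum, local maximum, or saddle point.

The mixed partial ∂²h/∂s∂t is 0, so the Hessian at any point is diag(h_ss, h_tt) = diag(-6(s + 2), 12(3t^2 - 4t - 16)).
At (-1, -4): H = diag(-6, 576).
The eigenvalues have opposite signs, so H is indefinite: a saddle point.

saddle point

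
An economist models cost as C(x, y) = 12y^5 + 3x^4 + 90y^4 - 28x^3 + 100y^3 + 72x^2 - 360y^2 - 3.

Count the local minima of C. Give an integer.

4

C separates as a function of x plus a function of y, so ∇C=0 decouples.
∂C/∂x = 12x(x - 4)(x - 3) = 0 at x ∈ {0, 3, 4}; ∂C/∂y = 60y(y - 1)(y + 3)(y + 4) = 0 at y ∈ {-4, -3, 0, 1}.
The Hessian is diagonal: diag(C_xx, C_yy). Second derivatives: C_xx(0)=144, C_xx(3)=-36, C_xx(4)=48; C_yy(-4)=-1200, C_yy(-3)=720, C_yy(0)=-720, C_yy(1)=1200.
Local minima occur where both diagonal entries positive: (0, -3), (0, 1), (4, -3), (4, 1). Count: 4.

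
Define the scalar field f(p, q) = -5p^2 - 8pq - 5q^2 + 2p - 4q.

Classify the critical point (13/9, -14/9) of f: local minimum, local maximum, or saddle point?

local maximum

The Hessian of f is constant: H = [[-10, -8], [-8, -10]].
det(H) = (-10)·(-10) − (-8)² = 36.
det(H) > 0 and tr(H) = -20 < 0, so H is negative definite and the point is a local maximum.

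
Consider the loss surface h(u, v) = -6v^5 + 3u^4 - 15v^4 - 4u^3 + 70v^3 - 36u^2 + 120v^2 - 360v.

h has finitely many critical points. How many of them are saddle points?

6

h separates as a function of u plus a function of v, so ∇h=0 decouples.
∂h/∂u = 12u(u - 3)(u + 2) = 0 at u ∈ {-2, 0, 3}; ∂h/∂v = -30(v - 2)(v - 1)(v + 2)(v + 3) = 0 at v ∈ {-3, -2, 1, 2}.
The Hessian is diagonal: diag(h_uu, h_vv). Second derivatives: h_uu(-2)=120, h_uu(0)=-72, h_uu(3)=180; h_vv(-3)=600, h_vv(-2)=-360, h_vv(1)=360, h_vv(2)=-600.
Saddle points occur where the two diagonal entries have opposite signs: (-2, -2), (-2, 2), (0, -3), (0, 1), (3, -2), (3, 2). Count: 6.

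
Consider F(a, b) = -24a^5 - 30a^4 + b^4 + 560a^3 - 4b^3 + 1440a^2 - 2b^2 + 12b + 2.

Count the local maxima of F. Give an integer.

F separates as a function of a plus a function of b, so ∇F=0 decouples.
∂F/∂a = -120a(a - 4)(a + 2)(a + 3) = 0 at a ∈ {-3, -2, 0, 4}; ∂F/∂b = 4(b - 3)(b - 1)(b + 1) = 0 at b ∈ {-1, 1, 3}.
The Hessian is diagonal: diag(F_aa, F_bb). Second derivatives: F_aa(-3)=2520, F_aa(-2)=-1440, F_aa(0)=2880, F_aa(4)=-20160; F_bb(-1)=32, F_bb(1)=-16, F_bb(3)=32.
Local maxima occur where both diagonal entries negative: (-2, 1), (4, 1). Count: 2.

2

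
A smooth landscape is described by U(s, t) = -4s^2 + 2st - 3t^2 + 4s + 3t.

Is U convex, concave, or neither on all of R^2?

U is quadratic, so its Hessian is the constant matrix H = [[-8, 2], [2, -6]].
det(H) = 44, tr(H) = -14.
det(H) > 0 and tr(H) < 0, so H is negative definite everywhere: concave.

concave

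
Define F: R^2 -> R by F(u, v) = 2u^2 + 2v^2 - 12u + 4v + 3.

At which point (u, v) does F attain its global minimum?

F(u,v) separates as P(u) + Q(v) + 3, so its minimum is min P + min Q + 3.
P'(u) = 4u - 12 vanishes at u ∈ {3}; Q'(v) = 4v + 4 vanishes at v ∈ {-1}.
Local minima of P (where P''>0): P(3)=-18. Local minima of Q: Q(-1)=-2.
So the global minimum of F is P(3) + Q(-1) + 3 = -18 − 2 + 3 = -17, attained at (3, -1).

(3, -1)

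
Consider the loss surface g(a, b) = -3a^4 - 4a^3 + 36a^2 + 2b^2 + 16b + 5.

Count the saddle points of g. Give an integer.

2

g separates as a function of a plus a function of b, so ∇g=0 decouples.
∂g/∂a = -12a(a - 2)(a + 3) = 0 at a ∈ {-3, 0, 2}; ∂g/∂b = 4(b + 4) = 0 at b ∈ {-4}.
The Hessian is diagonal: diag(g_aa, g_bb). Second derivatives: g_aa(-3)=-180, g_aa(0)=72, g_aa(2)=-120; g_bb(-4)=4.
Saddle points occur where the two diagonal entries have opposite signs: (-3, -4), (2, -4). Count: 2.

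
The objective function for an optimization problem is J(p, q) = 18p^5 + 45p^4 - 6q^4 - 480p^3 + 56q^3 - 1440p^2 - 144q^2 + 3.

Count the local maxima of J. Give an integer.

4

J separates as a function of p plus a function of q, so ∇J=0 decouples.
∂J/∂p = 90p(p - 4)(p + 2)(p + 4) = 0 at p ∈ {-4, -2, 0, 4}; ∂J/∂q = -24q(q - 4)(q - 3) = 0 at q ∈ {0, 3, 4}.
The Hessian is diagonal: diag(J_pp, J_qq). Second derivatives: J_pp(-4)=-5760, J_pp(-2)=2160, J_pp(0)=-2880, J_pp(4)=17280; J_qq(0)=-288, J_qq(3)=72, J_qq(4)=-96.
Local maxima occur where both diagonal entries negative: (-4, 0), (-4, 4), (0, 0), (0, 4). Count: 4.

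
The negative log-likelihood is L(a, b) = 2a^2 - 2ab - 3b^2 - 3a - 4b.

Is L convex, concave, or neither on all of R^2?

L is quadratic, so its Hessian is the constant matrix H = [[4, -2], [-2, -6]].
det(H) = -28, tr(H) = -2.
det(H) < 0, so H is indefinite: neither convex nor concave.

neither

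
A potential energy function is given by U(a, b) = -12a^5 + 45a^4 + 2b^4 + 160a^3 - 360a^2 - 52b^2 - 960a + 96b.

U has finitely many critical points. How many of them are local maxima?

2

U separates as a function of a plus a function of b, so ∇U=0 decouples.
∂U/∂a = -60(a - 4)(a - 2)(a + 1)(a + 2) = 0 at a ∈ {-2, -1, 2, 4}; ∂U/∂b = 8(b - 3)(b - 1)(b + 4) = 0 at b ∈ {-4, 1, 3}.
The Hessian is diagonal: diag(U_aa, U_bb). Second derivatives: U_aa(-2)=1440, U_aa(-1)=-900, U_aa(2)=1440, U_aa(4)=-3600; U_bb(-4)=280, U_bb(1)=-80, U_bb(3)=112.
Local maxima occur where both diagonal entries negative: (-1, 1), (4, 1). Count: 2.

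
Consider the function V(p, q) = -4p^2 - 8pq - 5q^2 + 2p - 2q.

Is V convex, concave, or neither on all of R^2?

V is quadratic, so its Hessian is the constant matrix H = [[-8, -8], [-8, -10]].
det(H) = 16, tr(H) = -18.
det(H) > 0 and tr(H) < 0, so H is negative definite everywhere: concave.

concave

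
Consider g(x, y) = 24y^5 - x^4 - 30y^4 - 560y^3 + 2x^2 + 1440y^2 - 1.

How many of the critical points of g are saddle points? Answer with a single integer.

g separates as a function of x plus a function of y, so ∇g=0 decouples.
∂g/∂x = -4x(x - 1)(x + 1) = 0 at x ∈ {-1, 0, 1}; ∂g/∂y = 120y(y - 3)(y - 2)(y + 4) = 0 at y ∈ {-4, 0, 2, 3}.
The Hessian is diagonal: diag(g_xx, g_yy). Second derivatives: g_xx(-1)=-8, g_xx(0)=4, g_xx(1)=-8; g_yy(-4)=-20160, g_yy(0)=2880, g_yy(2)=-1440, g_yy(3)=2520.
Saddle points occur where the two diagonal entries have opposite signs: (-1, 0), (-1, 3), (0, -4), (0, 2), (1, 0), (1, 3). Count: 6.

6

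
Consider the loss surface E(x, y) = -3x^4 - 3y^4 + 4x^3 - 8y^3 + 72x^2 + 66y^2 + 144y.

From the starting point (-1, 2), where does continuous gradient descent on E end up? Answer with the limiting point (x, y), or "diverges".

E is separable, so gradient descent decouples: x follows -∂E/∂x, y follows -∂E/∂y.
∂E/∂x = -12x(x - 4)(x + 3); at x=-1 this is -120, so x increases.
∂E/∂y = -12(y - 3)(y + 1)(y + 4); at y=2 this is 216, so y decreases.
x converges to its nearest critical value 0 (a local min of the x-part); y converges to -1. The iterate converges to (0, -1).

(0, -1)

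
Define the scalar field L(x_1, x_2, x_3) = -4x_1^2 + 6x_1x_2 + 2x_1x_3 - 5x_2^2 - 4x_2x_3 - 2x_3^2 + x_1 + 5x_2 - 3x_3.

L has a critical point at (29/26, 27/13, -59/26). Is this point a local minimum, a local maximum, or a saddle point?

local maximum

The Hessian is constant: H = [[-8, 6, 2], [6, -10, -4], [2, -4, -4]].
Leading principal minors: Δ₁ = -8, Δ₂ = 44, Δ₃ = -104.
The minors alternate sign starting negative (−, +, −), so H is negative definite: a local maximum.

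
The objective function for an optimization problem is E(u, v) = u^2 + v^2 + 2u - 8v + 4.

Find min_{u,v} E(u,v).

E(u,v) separates as P(u) + Q(v) + 4, so its minimum is min P + min Q + 4.
P'(u) = 2u + 2 vanishes at u ∈ {-1}; Q'(v) = 2v - 8 vanishes at v ∈ {4}.
Local minima of P (where P''>0): P(-1)=-1. Local minima of Q: Q(4)=-16.
So the global minimum of E is P(-1) + Q(4) + 4 = -1 − 16 + 4 = -13, attained at (-1, 4).

-13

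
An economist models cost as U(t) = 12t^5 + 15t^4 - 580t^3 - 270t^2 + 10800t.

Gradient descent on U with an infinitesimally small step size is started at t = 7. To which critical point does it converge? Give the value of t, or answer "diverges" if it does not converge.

4

U'(t) = 60(t - 4)(t - 3)(t + 3)(t + 5), so U'(7) = 86400.
Gradient descent moves in the -U' direction, i.e. t is decreasing.
The nearest critical point in that direction is t = 4, where U'' = 3780 > 0 (a local minimum). The iterate converges there.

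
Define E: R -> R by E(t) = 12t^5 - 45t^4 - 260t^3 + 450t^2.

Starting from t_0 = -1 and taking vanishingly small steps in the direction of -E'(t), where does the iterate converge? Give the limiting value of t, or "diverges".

0

E'(t) = 60t(t - 5)(t - 1)(t + 3), so E'(-1) = -1440.
Gradient descent moves in the -E' direction, i.e. t is increasing.
The nearest critical point in that direction is t = 0, where E'' = 900 > 0 (a local minimum). The iterate converges there.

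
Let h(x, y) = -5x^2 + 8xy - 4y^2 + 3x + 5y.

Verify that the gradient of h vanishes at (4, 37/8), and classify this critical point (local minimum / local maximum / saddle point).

∇h = (-10x + 8y + 3, 8x - 8y + 5); substituting (4, 37/8) gives ∇h = (0, 0), so (4, 37/8) is indeed a critical point.
The Hessian of h is constant: H = [[-10, 8], [8, -8]].
det(H) = (-10)·(-8) − 8² = 16.
det(H) > 0 and tr(H) = -18 < 0, so H is negative definite and the point is a local maximum.

local maximum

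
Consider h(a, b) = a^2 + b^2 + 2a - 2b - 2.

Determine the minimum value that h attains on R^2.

h(a,b) separates as P(a) + Q(b) − 2, so its minimum is min P + min Q − 2.
P'(a) = 2a + 2 vanishes at a ∈ {-1}; Q'(b) = 2b - 2 vanishes at b ∈ {1}.
Local minima of P (where P''>0): P(-1)=-1. Local minima of Q: Q(1)=-1.
So the global minimum of h is P(-1) + Q(1) − 2 = -1 − 1 − 2 = -4, attained at (-1, 1).

-4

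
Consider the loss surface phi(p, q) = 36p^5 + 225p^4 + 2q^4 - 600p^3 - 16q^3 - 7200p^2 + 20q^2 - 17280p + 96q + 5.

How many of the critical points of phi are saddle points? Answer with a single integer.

6

phi separates as a function of p plus a function of q, so ∇phi=0 decouples.
∂phi/∂p = 180(p - 4)(p + 2)(p + 3)(p + 4) = 0 at p ∈ {-4, -3, -2, 4}; ∂phi/∂q = 8(q - 4)(q - 3)(q + 1) = 0 at q ∈ {-1, 3, 4}.
The Hessian is diagonal: diag(phi_pp, phi_qq). Second derivatives: phi_pp(-4)=-2880, phi_pp(-3)=1260, phi_pp(-2)=-2160, phi_pp(4)=60480; phi_qq(-1)=160, phi_qq(3)=-32, phi_qq(4)=40.
Saddle points occur where the two diagonal entries have opposite signs: (-4, -1), (-4, 4), (-3, 3), (-2, -1), (-2, 4), (4, 3). Count: 6.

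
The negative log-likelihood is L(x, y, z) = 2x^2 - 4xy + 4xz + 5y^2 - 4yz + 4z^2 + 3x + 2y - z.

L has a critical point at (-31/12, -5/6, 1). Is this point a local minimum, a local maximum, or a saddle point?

The Hessian is constant: H = [[4, -4, 4], [-4, 10, -4], [4, -4, 8]].
Leading principal minors: Δ₁ = 4, Δ₂ = 24, Δ₃ = 96.
All leading minors are positive, so H is positive definite: a local minimum.

local minimum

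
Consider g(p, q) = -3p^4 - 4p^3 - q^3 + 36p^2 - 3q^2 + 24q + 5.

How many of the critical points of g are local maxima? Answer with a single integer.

g separates as a function of p plus a function of q, so ∇g=0 decouples.
∂g/∂p = -12p(p - 2)(p + 3) = 0 at p ∈ {-3, 0, 2}; ∂g/∂q = -3(q - 2)(q + 4) = 0 at q ∈ {-4, 2}.
The Hessian is diagonal: diag(g_pp, g_qq). Second derivatives: g_pp(-3)=-180, g_pp(0)=72, g_pp(2)=-120; g_qq(-4)=18, g_qq(2)=-18.
Local maxima occur where both diagonal entries negative: (-3, 2), (2, 2). Count: 2.

2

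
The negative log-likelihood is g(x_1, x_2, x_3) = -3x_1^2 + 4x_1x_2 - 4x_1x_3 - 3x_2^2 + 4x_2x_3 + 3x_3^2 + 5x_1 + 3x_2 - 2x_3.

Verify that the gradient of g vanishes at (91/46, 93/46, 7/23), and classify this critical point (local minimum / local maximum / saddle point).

saddle point

∇g = (-6x_1 + 4x_2 - 4x_3 + 5, 4x_1 - 6x_2 + 4x_3 + 3, -4x_1 + 4x_2 + 6x_3 - 2); substituting (91/46, 93/46, 7/23) gives ∇g = (0, 0, 0), so (91/46, 93/46, 7/23) is indeed a critical point.
The Hessian is constant: H = [[-6, 4, -4], [4, -6, 4], [-4, 4, 6]].
Leading principal minors: Δ₁ = -6, Δ₂ = 20, Δ₃ = 184.
The minors fit neither the all-positive nor the alternating-sign pattern, so H is indefinite: a saddle point.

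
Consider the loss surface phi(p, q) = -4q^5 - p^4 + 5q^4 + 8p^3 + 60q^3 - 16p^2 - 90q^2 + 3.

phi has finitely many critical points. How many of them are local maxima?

4

phi separates as a function of p plus a function of q, so ∇phi=0 decouples.
∂phi/∂p = -4p(p - 4)(p - 2) = 0 at p ∈ {0, 2, 4}; ∂phi/∂q = -20q(q - 3)(q - 1)(q + 3) = 0 at q ∈ {-3, 0, 1, 3}.
The Hessian is diagonal: diag(phi_pp, phi_qq). Second derivatives: phi_pp(0)=-32, phi_pp(2)=16, phi_pp(4)=-32; phi_qq(-3)=1440, phi_qq(0)=-180, phi_qq(1)=160, phi_qq(3)=-720.
Local maxima occur where both diagonal entries negative: (0, 0), (0, 3), (4, 0), (4, 3). Count: 4.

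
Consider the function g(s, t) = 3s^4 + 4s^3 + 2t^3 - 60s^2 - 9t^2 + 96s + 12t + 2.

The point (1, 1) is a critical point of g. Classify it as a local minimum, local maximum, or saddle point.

local maximum

The mixed partial ∂²g/∂s∂t is 0, so the Hessian at any point is diag(g_ss, g_tt) = diag(12(3s^2 + 2s - 10), 6(2t - 3)).
At (1, 1): H = diag(-60, -6).
Both eigenvalues are negative, so H is negative definite: a local maximum.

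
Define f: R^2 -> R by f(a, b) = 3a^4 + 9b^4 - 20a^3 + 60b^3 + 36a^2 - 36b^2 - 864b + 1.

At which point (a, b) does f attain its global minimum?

(0, 2)

f(a,b) separates as P(a) + Q(b) + 1, so its minimum is min P + min Q + 1.
P'(a) = 12a(a - 3)(a - 2) vanishes at a ∈ {0, 2, 3}; Q'(b) = 36(b - 2)(b + 3)(b + 4) vanishes at b ∈ {-4, -3, 2}.
Local minima of P (where P''>0): P(0)=0, P(3)=27. Local minima of Q: Q(-4)=1344, Q(2)=-1248.
So the global minimum of f is P(0) + Q(2) + 1 = 0 − 1248 + 1 = -1247, attained at (0, 2).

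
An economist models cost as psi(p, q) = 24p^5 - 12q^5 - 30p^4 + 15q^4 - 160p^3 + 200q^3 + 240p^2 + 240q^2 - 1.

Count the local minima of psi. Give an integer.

psi separates as a function of p plus a function of q, so ∇psi=0 decouples.
∂psi/∂p = 120p(p - 2)(p - 1)(p + 2) = 0 at p ∈ {-2, 0, 1, 2}; ∂psi/∂q = -60q(q - 4)(q + 1)(q + 2) = 0 at q ∈ {-2, -1, 0, 4}.
The Hessian is diagonal: diag(psi_pp, psi_qq). Second derivatives: psi_pp(-2)=-2880, psi_pp(0)=480, psi_pp(1)=-360, psi_pp(2)=960; psi_qq(-2)=720, psi_qq(-1)=-300, psi_qq(0)=480, psi_qq(4)=-7200.
Local minima occur where both diagonal entries positive: (0, -2), (0, 0), (2, -2), (2, 0). Count: 4.

4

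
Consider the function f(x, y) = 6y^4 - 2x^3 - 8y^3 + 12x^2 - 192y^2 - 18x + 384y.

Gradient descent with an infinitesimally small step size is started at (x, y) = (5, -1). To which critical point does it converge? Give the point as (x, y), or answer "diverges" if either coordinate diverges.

f is separable, so gradient descent decouples: x follows -∂f/∂x, y follows -∂f/∂y.
∂f/∂x = -6(x - 3)(x - 1); at x=5 this is -48, so x increases.
∂f/∂y = 24(y - 4)(y - 1)(y + 4); at y=-1 this is 720, so y decreases.
The x-coordinate has no critical point in that direction and runs off to infinity.

diverges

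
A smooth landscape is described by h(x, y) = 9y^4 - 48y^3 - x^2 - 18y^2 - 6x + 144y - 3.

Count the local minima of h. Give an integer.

0

h separates as a function of x plus a function of y, so ∇h=0 decouples.
∂h/∂x = -2(x + 3) = 0 at x ∈ {-3}; ∂h/∂y = 36(y - 4)(y - 1)(y + 1) = 0 at y ∈ {-1, 1, 4}.
The Hessian is diagonal: diag(h_xx, h_yy). Second derivatives: h_xx(-3)=-2; h_yy(-1)=360, h_yy(1)=-216, h_yy(4)=540.
Local minima occur where both diagonal entries positive: none. Count: 0.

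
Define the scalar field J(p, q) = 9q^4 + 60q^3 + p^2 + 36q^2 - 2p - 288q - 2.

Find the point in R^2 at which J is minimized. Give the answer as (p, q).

(1, 1)

J(p,q) separates as A(p) + B(q) − 2, so its minimum is min A + min B − 2.
A'(p) = 2p - 2 vanishes at p ∈ {1}; B'(q) = 36(q - 1)(q + 2)(q + 4) vanishes at q ∈ {-4, -2, 1}.
Local minima of A (where A''>0): A(1)=-1. Local minima of B: B(-4)=192, B(1)=-183.
So the global minimum of J is A(1) + B(1) − 2 = -1 − 183 − 2 = -186, attained at (1, 1).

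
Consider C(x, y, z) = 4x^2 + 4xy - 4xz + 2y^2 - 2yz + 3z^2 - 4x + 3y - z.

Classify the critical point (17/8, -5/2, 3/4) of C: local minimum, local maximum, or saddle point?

The Hessian is constant: H = [[8, 4, -4], [4, 4, -2], [-4, -2, 6]].
Leading principal minors: Δ₁ = 8, Δ₂ = 16, Δ₃ = 64.
All leading minors are positive, so H is positive definite: a local minimum.

local minimum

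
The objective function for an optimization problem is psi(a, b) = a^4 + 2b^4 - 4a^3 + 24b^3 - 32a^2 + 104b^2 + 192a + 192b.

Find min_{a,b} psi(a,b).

psi(a,b) separates as P(a) + Q(b), so its minimum is min P + min Q.
P'(a) = 4(a - 4)(a - 3)(a + 4) vanishes at a ∈ {-4, 3, 4}; Q'(b) = 8(b + 2)(b + 3)(b + 4) vanishes at b ∈ {-4, -3, -2}.
Local minima of P (where P''>0): P(-4)=-768, P(4)=256. Local minima of Q: Q(-4)=-128, Q(-2)=-128.
So the global minimum of psi is P(-4) + Q(-4) = -768 − 128 = -896, attained at (-4, -4).

-896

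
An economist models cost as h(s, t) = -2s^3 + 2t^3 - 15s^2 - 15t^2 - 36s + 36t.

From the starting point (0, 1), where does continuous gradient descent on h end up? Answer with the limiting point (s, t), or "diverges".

h is separable, so gradient descent decouples: s follows -∂h/∂s, t follows -∂h/∂t.
∂h/∂s = -6(s + 2)(s + 3); at s=0 this is -36, so s increases.
∂h/∂t = 6(t - 3)(t - 2); at t=1 this is 12, so t decreases.
The s-coordinate has no critical point in that direction and runs off to infinity.

diverges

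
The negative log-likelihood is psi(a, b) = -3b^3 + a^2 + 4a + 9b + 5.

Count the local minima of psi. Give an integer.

psi separates as a function of a plus a function of b, so ∇psi=0 decouples.
∂psi/∂a = 2(a + 2) = 0 at a ∈ {-2}; ∂psi/∂b = -9(b - 1)(b + 1) = 0 at b ∈ {-1, 1}.
The Hessian is diagonal: diag(psi_aa, psi_bb). Second derivatives: psi_aa(-2)=2; psi_bb(-1)=18, psi_bb(1)=-18.
Local minima occur where both diagonal entries positive: (-2, -1). Count: 1.

1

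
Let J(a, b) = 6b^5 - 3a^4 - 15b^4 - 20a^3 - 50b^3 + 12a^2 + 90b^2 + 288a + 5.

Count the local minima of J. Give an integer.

2

J separates as a function of a plus a function of b, so ∇J=0 decouples.
∂J/∂a = -12(a - 2)(a + 3)(a + 4) = 0 at a ∈ {-4, -3, 2}; ∂J/∂b = 30b(b - 3)(b - 1)(b + 2) = 0 at b ∈ {-2, 0, 1, 3}.
The Hessian is diagonal: diag(J_aa, J_bb). Second derivatives: J_aa(-4)=-72, J_aa(-3)=60, J_aa(2)=-360; J_bb(-2)=-900, J_bb(0)=180, J_bb(1)=-180, J_bb(3)=900.
Local minima occur where both diagonal entries positive: (-3, 0), (-3, 3). Count: 2.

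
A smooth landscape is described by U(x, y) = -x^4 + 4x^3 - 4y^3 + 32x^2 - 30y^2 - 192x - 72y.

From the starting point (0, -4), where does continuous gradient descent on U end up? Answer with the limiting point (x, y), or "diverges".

(3, -3)

U is separable, so gradient descent decouples: x follows -∂U/∂x, y follows -∂U/∂y.
∂U/∂x = -4(x - 4)(x - 3)(x + 4); at x=0 this is -192, so x increases.
∂U/∂y = -12(y + 2)(y + 3); at y=-4 this is -24, so y increases.
x converges to its nearest critical value 3 (a local min of the x-part); y converges to -3. The iterate converges to (3, -3).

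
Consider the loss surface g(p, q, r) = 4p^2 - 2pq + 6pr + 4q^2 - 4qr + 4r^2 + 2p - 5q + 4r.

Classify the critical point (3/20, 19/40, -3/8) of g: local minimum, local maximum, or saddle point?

local minimum

The Hessian is constant: H = [[8, -2, 6], [-2, 8, -4], [6, -4, 8]].
Leading principal minors: Δ₁ = 8, Δ₂ = 60, Δ₃ = 160.
All leading minors are positive, so H is positive definite: a local minimum.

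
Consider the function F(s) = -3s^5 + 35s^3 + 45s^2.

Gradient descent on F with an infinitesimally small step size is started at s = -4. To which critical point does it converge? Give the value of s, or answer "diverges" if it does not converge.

-2

F'(s) = -15s(s - 3)(s + 1)(s + 2), so F'(-4) = -2520.
Gradient descent moves in the -F' direction, i.e. s is increasing.
The nearest critical point in that direction is s = -2, where F'' = 150 > 0 (a local minimum). The iterate converges there.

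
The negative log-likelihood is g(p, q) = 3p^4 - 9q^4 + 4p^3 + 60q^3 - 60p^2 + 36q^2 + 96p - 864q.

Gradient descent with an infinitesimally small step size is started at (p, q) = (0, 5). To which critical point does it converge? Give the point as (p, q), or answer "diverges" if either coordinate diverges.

g is separable, so gradient descent decouples: p follows -∂g/∂p, q follows -∂g/∂q.
∂g/∂p = 12(p - 2)(p - 1)(p + 4); at p=0 this is 96, so p decreases.
∂g/∂q = -36(q - 4)(q - 3)(q + 2); at q=5 this is -504, so q increases.
The q-coordinate has no critical point in that direction and runs off to infinity.

diverges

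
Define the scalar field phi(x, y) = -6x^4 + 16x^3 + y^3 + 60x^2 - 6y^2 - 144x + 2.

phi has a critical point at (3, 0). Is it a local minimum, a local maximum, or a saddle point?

The mixed partial ∂²phi/∂x∂y is 0, so the Hessian at any point is diag(phi_xx, phi_yy) = diag(24(-3x^2 + 4x + 5), 6(y - 2)).
At (3, 0): H = diag(-240, -12).
Both eigenvalues are negative, so H is negative definite: a local maximum.

local maximum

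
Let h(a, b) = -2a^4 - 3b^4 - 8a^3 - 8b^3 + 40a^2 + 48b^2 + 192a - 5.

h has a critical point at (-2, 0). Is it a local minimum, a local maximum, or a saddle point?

local minimum

The mixed partial ∂²h/∂a∂b is 0, so the Hessian at any point is diag(h_aa, h_bb) = diag(8(-3a^2 - 6a + 10), 12(-3b^2 - 4b + 8)).
At (-2, 0): H = diag(80, 96).
Both eigenvalues are positive, so H is positive definite: a local minimum.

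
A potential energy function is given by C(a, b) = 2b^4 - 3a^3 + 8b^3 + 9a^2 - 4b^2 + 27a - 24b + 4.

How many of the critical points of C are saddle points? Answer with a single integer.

C separates as a function of a plus a function of b, so ∇C=0 decouples.
∂C/∂a = -9(a - 3)(a + 1) = 0 at a ∈ {-1, 3}; ∂C/∂b = 8(b - 1)(b + 1)(b + 3) = 0 at b ∈ {-3, -1, 1}.
The Hessian is diagonal: diag(C_aa, C_bb). Second derivatives: C_aa(-1)=36, C_aa(3)=-36; C_bb(-3)=64, C_bb(-1)=-32, C_bb(1)=64.
Saddle points occur where the two diagonal entries have opposite signs: (-1, -1), (3, -3), (3, 1). Count: 3.

3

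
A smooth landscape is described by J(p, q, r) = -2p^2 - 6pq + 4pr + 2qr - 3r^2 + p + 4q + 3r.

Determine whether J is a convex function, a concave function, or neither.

J is quadratic, so its Hessian is the constant matrix H = [[-4, -6, 4], [-6, 0, 2], [4, 2, -6]].
Leading principal minors: -4, -36, 136.
Neither pattern holds ⇒ H is indefinite ⇒ neither convex nor concave.

neither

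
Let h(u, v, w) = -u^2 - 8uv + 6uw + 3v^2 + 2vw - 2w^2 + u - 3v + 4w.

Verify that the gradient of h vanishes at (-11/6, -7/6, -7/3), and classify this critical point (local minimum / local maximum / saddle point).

saddle point

∇h = (-2u - 8v + 6w + 1, -8u + 6v + 2w - 3, 6u + 2v - 4w + 4); substituting (-11/6, -7/6, -7/3) gives ∇h = (0, 0, 0), so (-11/6, -7/6, -7/3) is indeed a critical point.
The Hessian is constant: H = [[-2, -8, 6], [-8, 6, 2], [6, 2, -4]].
Leading principal minors: Δ₁ = -2, Δ₂ = -76, Δ₃ = -96.
The minors fit neither the all-positive nor the alternating-sign pattern, so H is indefinite: a saddle point.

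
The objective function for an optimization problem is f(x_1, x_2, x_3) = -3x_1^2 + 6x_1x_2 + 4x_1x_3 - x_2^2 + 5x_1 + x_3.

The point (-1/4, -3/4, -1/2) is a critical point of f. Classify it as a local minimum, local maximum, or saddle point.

The Hessian is constant: H = [[-6, 6, 4], [6, -2, 0], [4, 0, 0]].
Leading principal minors: Δ₁ = -6, Δ₂ = -24, Δ₃ = 32.
The minors fit neither the all-positive nor the alternating-sign pattern, so H is indefinite: a saddle point.

saddle point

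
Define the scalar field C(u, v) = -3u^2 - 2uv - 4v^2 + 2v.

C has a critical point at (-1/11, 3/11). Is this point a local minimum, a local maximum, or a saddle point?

local maximum

The Hessian of C is constant: H = [[-6, -2], [-2, -8]].
det(H) = (-6)·(-8) − (-2)² = 44.
det(H) > 0 and tr(H) = -14 < 0, so H is negative definite and the point is a local maximum.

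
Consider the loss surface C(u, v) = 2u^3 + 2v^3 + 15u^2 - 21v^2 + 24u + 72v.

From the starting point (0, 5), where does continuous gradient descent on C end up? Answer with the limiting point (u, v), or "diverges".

(-1, 4)

C is separable, so gradient descent decouples: u follows -∂C/∂u, v follows -∂C/∂v.
∂C/∂u = 6(u + 1)(u + 4); at u=0 this is 24, so u decreases.
∂C/∂v = 6(v - 4)(v - 3); at v=5 this is 12, so v decreases.
u converges to its nearest critical value -1 (a local min of the u-part); v converges to 4. The iterate converges to (-1, 4).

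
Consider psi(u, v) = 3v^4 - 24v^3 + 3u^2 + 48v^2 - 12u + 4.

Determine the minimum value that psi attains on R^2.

psi(u,v) separates as P(u) + Q(v) + 4, so its minimum is min P + min Q + 4.
P'(u) = 6u - 12 vanishes at u ∈ {2}; Q'(v) = 12v(v - 4)(v - 2) vanishes at v ∈ {0, 2, 4}.
Local minima of P (where P''>0): P(2)=-12. Local minima of Q: Q(0)=0, Q(4)=0.
So the global minimum of psi is P(2) + Q(0) + 4 = -12 + 0 + 4 = -8, attained at (2, 0).

-8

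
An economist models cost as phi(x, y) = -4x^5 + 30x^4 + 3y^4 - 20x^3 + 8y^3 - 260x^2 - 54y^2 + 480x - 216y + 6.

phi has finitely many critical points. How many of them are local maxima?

2

phi separates as a function of x plus a function of y, so ∇phi=0 decouples.
∂phi/∂x = -20(x - 4)(x - 3)(x - 1)(x + 2) = 0 at x ∈ {-2, 1, 3, 4}; ∂phi/∂y = 12(y - 3)(y + 2)(y + 3) = 0 at y ∈ {-3, -2, 3}.
The Hessian is diagonal: diag(phi_xx, phi_yy). Second derivatives: phi_xx(-2)=1800, phi_xx(1)=-360, phi_xx(3)=200, phi_xx(4)=-360; phi_yy(-3)=72, phi_yy(-2)=-60, phi_yy(3)=360.
Local maxima occur where both diagonal entries negative: (1, -2), (4, -2). Count: 2.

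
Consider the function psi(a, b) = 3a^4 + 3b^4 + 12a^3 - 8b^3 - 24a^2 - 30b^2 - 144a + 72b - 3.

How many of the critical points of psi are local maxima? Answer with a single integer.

psi separates as a function of a plus a function of b, so ∇psi=0 decouples.
∂psi/∂a = 12(a - 2)(a + 2)(a + 3) = 0 at a ∈ {-3, -2, 2}; ∂psi/∂b = 12(b - 3)(b - 1)(b + 2) = 0 at b ∈ {-2, 1, 3}.
The Hessian is diagonal: diag(psi_aa, psi_bb). Second derivatives: psi_aa(-3)=60, psi_aa(-2)=-48, psi_aa(2)=240; psi_bb(-2)=180, psi_bb(1)=-72, psi_bb(3)=120.
Local maxima occur where both diagonal entries negative: (-2, 1). Count: 1.

1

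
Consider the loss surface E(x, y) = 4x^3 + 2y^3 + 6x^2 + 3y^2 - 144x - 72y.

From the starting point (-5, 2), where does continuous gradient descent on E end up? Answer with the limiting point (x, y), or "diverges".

E is separable, so gradient descent decouples: x follows -∂E/∂x, y follows -∂E/∂y.
∂E/∂x = 12(x - 3)(x + 4); at x=-5 this is 96, so x decreases.
∂E/∂y = 6(y - 3)(y + 4); at y=2 this is -36, so y increases.
The x-coordinate has no critical point in that direction and runs off to infinity.

diverges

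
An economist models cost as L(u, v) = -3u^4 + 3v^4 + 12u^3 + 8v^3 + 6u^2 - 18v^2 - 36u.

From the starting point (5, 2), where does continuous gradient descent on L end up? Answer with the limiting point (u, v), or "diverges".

L is separable, so gradient descent decouples: u follows -∂L/∂u, v follows -∂L/∂v.
∂L/∂u = -12(u - 3)(u - 1)(u + 1); at u=5 this is -576, so u increases.
∂L/∂v = 12v(v - 1)(v + 3); at v=2 this is 120, so v decreases.
The u-coordinate has no critical point in that direction and runs off to infinity.

diverges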